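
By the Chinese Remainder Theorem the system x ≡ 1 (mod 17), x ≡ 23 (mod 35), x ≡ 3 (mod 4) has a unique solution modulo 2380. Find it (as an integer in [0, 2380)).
x ≡ 443 (mod 2380); the representative in [0, 2380) is 443

The moduli 17, 35, 4 are pairwise coprime, so by the CRT there is a unique solution mod 17·35·4 = 2380.
Solve by successive substitution. Start with x ≡ 1 (mod 17).
  Combine with x ≡ 23 (mod 35): write x = 1 + 17·t and require 1 + 17·t ≡ 23 (mod 35), i.e. 17·t ≡ 23 − 1 ≡ 22 (mod 35). Since 17^(−1) ≡ 33 (mod 35), t ≡ 33·22 ≡ 26 (mod 35). So x ≡ 1 + 17·26 = 443 (mod 595).
  Combine with x ≡ 3 (mod 4): write x = 443 + 595·t and require 443 + 595·t ≡ 3 (mod 4), i.e. 595·t ≡ 3 − 443 ≡ 0 (mod 4). Since 595^(−1) ≡ 3 (mod 4) (595 ≡ 3 (mod 4)), t ≡ 3·0 ≡ 0 (mod 4). So x ≡ 443 + 595·0 = 443 (mod 2380).
Unique solution in [0, 2380): x = 443.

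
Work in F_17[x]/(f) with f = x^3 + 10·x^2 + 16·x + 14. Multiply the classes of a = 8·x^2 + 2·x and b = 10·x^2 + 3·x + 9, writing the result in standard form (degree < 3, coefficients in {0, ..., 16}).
Multiply as integer polynomials: a · b = 80·x^4 + 44·x^3 + 78·x^2 + 18·x. Reducing coefficients mod 17: a · b ≡ 12·x^4 + 10·x^3 + 10·x^2 + x. Now divide by f(x) = x^3 + 10·x^2 + 16·x + 14 in F_17[x], eliminating the leading term at each step:
  leading term 12·x^4: subtract (12·x)·f(x) = 12·x^4 + x^3 + 5·x^2 + 15·x, leaving 9·x^3 + 5·x^2 + 3·x (coefficients mod 17)
  leading term 9·x^3: subtract (9)·f(x) = 9·x^3 + 5·x^2 + 8·x + 7, leaving 12·x + 10 (coefficients mod 17)
The degree is now < 3, so this is the remainder. Hence a · b ≡ 12·x + 10 in F_17[x]/(f).

Final answer: a · b ≡ 12·x + 10 (mod f(x))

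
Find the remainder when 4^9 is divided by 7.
Use repeated squaring. Binary(9) = 1001. Walk through the bits of the exponent 9 left-to-right: at each bit after the leading one, square the running value, then multiply by 4 if the bit is 1 (always reducing mod 7):
  bit 1 = 1 (leading): start with 4.
  bit 2 = 0: square 4^2 = 16 ≡ 2 (mod 7).
  bit 3 = 0: square 2^2 = 4 (mod 7).
  bit 4 = 1: square 4^2 = 16 ≡ 2; bit is 1, so multiply 2·4 = 8 ≡ 1 (mod 7).
Final value: 4^9 ≡ 1 (mod 7).

Final answer: 1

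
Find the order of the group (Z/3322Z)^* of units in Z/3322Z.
(Z/3322Z)^* consists of the classes a with gcd(a, 3322) = 1, so its order is φ(3322). φ is multiplicative, with φ(p^e) = p^e − p^(e−1). Factorise 3322 = 2 · 11 · 151. Then
  φ(3322) = (2 − 1) · (11 − 1) · (151 − 1) = 1 · 10 · 150 = 1500.
Thus |(Z/3322Z)^*| = 1500.

Final answer: |(Z/3322Z)^*| = 1500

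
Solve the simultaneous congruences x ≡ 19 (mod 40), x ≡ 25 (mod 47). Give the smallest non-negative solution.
x ≡ 1059 (mod 1880); the representative in [0, 1880) is 1059

The moduli 40, 47 are pairwise coprime, so by the CRT there is a unique solution mod 40·47 = 1880.
Solve by successive substitution. Start with x ≡ 19 (mod 40).
  Combine with x ≡ 25 (mod 47): write x = 19 + 40·t and require 19 + 40·t ≡ 25 (mod 47), i.e. 40·t ≡ 25 − 19 ≡ 6 (mod 47). Since 40^(−1) ≡ 20 (mod 47), t ≡ 20·6 ≡ 26 (mod 47). So x ≡ 19 + 40·26 = 1059 (mod 1880).
Unique solution in [0, 1880): x = 1059.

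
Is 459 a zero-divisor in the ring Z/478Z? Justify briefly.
gcd(459, 478) = 1, so 459 is a unit in Z/478Z (it has a multiplicative inverse). A unit cannot be a zero-divisor: if 459·b ≡ 0 then multiplying both sides by 459^(−1) gives b ≡ 0. So 459 is not a zero-divisor.

Final answer: NO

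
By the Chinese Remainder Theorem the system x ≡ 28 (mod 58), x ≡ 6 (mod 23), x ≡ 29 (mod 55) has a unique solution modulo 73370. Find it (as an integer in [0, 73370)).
The moduli 58, 23, 55 are pairwise coprime, so by the CRT there is a unique solution mod 58·23·55 = 73370.
Solve by successive substitution. Start with x ≡ 28 (mod 58).
  Combine with x ≡ 6 (mod 23): write x = 28 + 58·t and require 28 + 58·t ≡ 6 (mod 23), i.e. 58·t ≡ 6 − 28 ≡ 1 (mod 23). Since 58^(−1) ≡ 2 (mod 23) (58 ≡ 12 (mod 23)), t ≡ 2·1 ≡ 2 (mod 23). So x ≡ 28 + 58·2 = 144 (mod 1334).
  Combine with x ≡ 29 (mod 55): write x = 144 + 1334·t and require 144 + 1334·t ≡ 29 (mod 55), i.e. 1334·t ≡ 29 − 144 ≡ 50 (mod 55). Since 1334^(−1) ≡ 4 (mod 55) (1334 ≡ 14 (mod 55)), t ≡ 4·50 ≡ 35 (mod 55). So x ≡ 144 + 1334·35 = 46834 (mod 73370).
Unique solution in [0, 73370): x = 46834.

Final answer: x ≡ 46834 (mod 73370); the representative in [0, 73370) is 46834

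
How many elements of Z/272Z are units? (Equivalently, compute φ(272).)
Z/272Z has φ(272) = 128 units

An element a ∈ Z/272Z is a unit iff gcd(a, 272) = 1, so the number of units is φ(272). φ is multiplicative, with φ(p^e) = p^e − p^(e−1). Factorise 272 = 2^4 · 17. Then
  φ(272) = (2^4 − 2^3) · (17 − 1) = 8 · 16 = 128.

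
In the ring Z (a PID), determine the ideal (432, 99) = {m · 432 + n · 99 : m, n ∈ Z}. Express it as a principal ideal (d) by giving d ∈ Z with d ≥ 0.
In the PID Z, (a, b) is generated by gcd(a, b). Compute gcd(432, 99) with the extended Euclidean algorithm, tracking rows (r, s, t) with s·432 + t·99 = r:
  row A: (432, 1, 0)   [1·432 + 0·99 = 432]
  row B: (99, 0, 1)   [0·432 + 1·99 = 99]
  432 = 4·99 + 36   → row C = row A − 4·row B = (36, 1, −4)   [check: 1·432 − 4·99 = 36]
  99 = 2·36 + 27   → row D = row B − 2·row C = (27, −2, 9)   [check: −2·432 + 9·99 = 27]
  36 = 1·27 + 9   → row E = row C − 1·row D = (9, 3, −13)   [check: 3·432 − 13·99 = 9]
  27 = 3·9 + 0   → remainder 0, stop. gcd = 9 (last nonzero row E).
So gcd(432, 99) = 9, with Bézout identity 3·432 − 13·99 = 9. Containment (⊇): the Bézout identity exhibits 9 as an element of (432, 99), giving (9) ⊆ (432, 99). Containment (⊆): since 9 | 432 and 9 | 99 (432 = 9·48, 99 = 9·11), every Z-linear combination of 432 and 99 is divisible by 9, so (432, 99) ⊆ (9). Therefore (432, 99) = (9), d = 9.

Final answer: (432, 99) = (9); d = 9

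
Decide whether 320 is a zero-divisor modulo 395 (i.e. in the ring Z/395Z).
gcd(320, 395) = 5 > 1, so 320 is not a unit in Z/395Z. In Z/nZ every nonzero non-unit is a zero-divisor: explicitly, take b = 395/gcd = 79 ≠ 0 (mod 395); then 320·79 = 25280 = 64·395, i.e. 320·79 ≡ 0 (mod 395). So 320 is a zero-divisor.

Final answer: YES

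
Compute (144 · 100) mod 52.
Reduce the factors first: 144 ≡ 40, 100 ≡ 48 (mod 52), so 144 · 100 ≡ 40 · 48 (mod 52). 40 · 48 = 1920. Dividing by 52: 1920 = 36·52 + 48. So (144 · 100) mod 52 = 48.

Final answer: 48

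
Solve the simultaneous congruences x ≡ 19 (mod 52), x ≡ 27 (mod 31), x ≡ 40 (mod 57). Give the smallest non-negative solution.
The moduli 52, 31, 57 are pairwise coprime, so by the CRT there is a unique solution mod 52·31·57 = 91884.
Solve by successive substitution. Start with x ≡ 19 (mod 52).
  Combine with x ≡ 27 (mod 31): write x = 19 + 52·t and require 19 + 52·t ≡ 27 (mod 31), i.e. 52·t ≡ 27 − 19 ≡ 8 (mod 31). Since 52^(−1) ≡ 3 (mod 31) (52 ≡ 21 (mod 31)), t ≡ 3·8 ≡ 24 (mod 31). So x ≡ 19 + 52·24 = 1267 (mod 1612).
  Combine with x ≡ 40 (mod 57): write x = 1267 + 1612·t and require 1267 + 1612·t ≡ 40 (mod 57), i.e. 1612·t ≡ 40 − 1267 ≡ 27 (mod 57). Since 1612^(−1) ≡ 25 (mod 57) (1612 ≡ 16 (mod 57)), t ≡ 25·27 ≡ 48 (mod 57). So x ≡ 1267 + 1612·48 = 78643 (mod 91884).
Unique solution in [0, 91884): x = 78643.

Final answer: x ≡ 78643 (mod 91884); the representative in [0, 91884) is 78643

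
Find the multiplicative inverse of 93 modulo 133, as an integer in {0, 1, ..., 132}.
93^(−1) ≡ 123 (mod 133)

Apply the extended Euclidean algorithm to (133, 93), tracking rows (r, s, t) with s·133 + t·93 = r. Each division r_prev = q·r_cur + r_new produces the new row as (previous row) − q·(current row):
  row A: (133, 1, 0)   [1·133 + 0·93 = 133]
  row B: (93, 0, 1)   [0·133 + 1·93 = 93]
  133 = 1·93 + 40   → row C = row A − 1·row B = (40, 1, −1)   [check: 1·133 − 1·93 = 40]
  93 = 2·40 + 13   → row D = row B − 2·row C = (13, −2, 3)   [check: −2·133 + 3·93 = 13]
  40 = 3·13 + 1   → row E = row C − 3·row D = (1, 7, −10)   [check: 7·133 − 10·93 = 1]
  13 = 13·1 + 0   → remainder 0, stop. gcd = 1 (last nonzero row E).
The gcd is 1, so 93 is invertible mod 133. The last nonzero row gives 7·133 − 10·93 = 1, so t = −10. So 93^(−1) ≡ −10 ≡ 123 (mod 133). Verify: 93 · 123 = 11439 ≡ 1 (mod 133). ✓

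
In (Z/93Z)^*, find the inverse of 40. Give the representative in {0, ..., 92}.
40^(−1) ≡ 7 (mod 93)

Apply the extended Euclidean algorithm to (93, 40), tracking rows (r, s, t) with s·93 + t·40 = r. Each division r_prev = q·r_cur + r_new produces the new row as (previous row) − q·(current row):
  row A: (93, 1, 0)   [1·93 + 0·40 = 93]
  row B: (40, 0, 1)   [0·93 + 1·40 = 40]
  93 = 2·40 + 13   → row C = row A − 2·row B = (13, 1, −2)   [check: 1·93 − 2·40 = 13]
  40 = 3·13 + 1   → row D = row B − 3·row C = (1, −3, 7)   [check: −3·93 + 7·40 = 1]
  13 = 13·1 + 0   → remainder 0, stop. gcd = 1 (last nonzero row D).
The gcd is 1, so 40 is invertible mod 93. The last nonzero row gives −3·93 + 7·40 = 1, so t = 7. So 40^(−1) ≡ 7 (mod 93). Verify: 40 · 7 = 280 ≡ 1 (mod 93). ✓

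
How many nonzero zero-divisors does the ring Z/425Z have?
In Z/425Z each nonzero element is either a unit (gcd with 425 is 1) or a zero-divisor (gcd > 1). The number of units is φ(425): factorise 425 = 5^2 · 17, so φ(425) = (5^2 − 5^1) · (17 − 1) = 20 · 16 = 320. The nonzero elements number 425 − 1 = 424. Hence the nonzero zero-divisors number 424 − 320 = 104.

Final answer: Z/425Z has 104 nonzero zero-divisors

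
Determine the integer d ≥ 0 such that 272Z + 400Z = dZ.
In the PID Z, (a, b) is generated by gcd(a, b). Compute gcd(400, 272) with the extended Euclidean algorithm, tracking rows (r, s, t) with s·400 + t·272 = r:
  row A: (400, 1, 0)   [1·400 + 0·272 = 400]
  row B: (272, 0, 1)   [0·400 + 1·272 = 272]
  400 = 1·272 + 128   → row C = row A − 1·row B = (128, 1, −1)   [check: 1·400 − 1·272 = 128]
  272 = 2·128 + 16   → row D = row B − 2·row C = (16, −2, 3)   [check: −2·400 + 3·272 = 16]
  128 = 8·16 + 0   → remainder 0, stop. gcd = 16 (last nonzero row D).
So gcd(272, 400) = 16, with Bézout identity −2·400 + 3·272 = 16. Containment (⊇): the Bézout identity exhibits 16 as an element of (272, 400), giving (16) ⊆ (272, 400). Containment (⊆): since 16 | 272 and 16 | 400 (272 = 16·17, 400 = 16·25), every Z-linear combination of 272 and 400 is divisible by 16, so (272, 400) ⊆ (16). Therefore (272, 400) = (16), d = 16.

Final answer: (272, 400) = (16); d = 16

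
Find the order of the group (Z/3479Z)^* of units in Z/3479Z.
|(Z/3479Z)^*| = 2940

(Z/3479Z)^* consists of the classes a with gcd(a, 3479) = 1, so its order is φ(3479). φ is multiplicative, with φ(p^e) = p^e − p^(e−1). Factorise 3479 = 7^2 · 71. Then
  φ(3479) = (7^2 − 7^1) · (71 − 1) = 42 · 70 = 2940.
Thus |(Z/3479Z)^*| = 2940.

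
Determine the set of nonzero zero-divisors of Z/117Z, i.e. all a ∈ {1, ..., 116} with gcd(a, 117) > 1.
An element a ∈ Z/117Z (with a ≠ 0) is a zero-divisor iff gcd(a, 117) > 1 (because a is a unit precisely when gcd(a, n) = 1, and in Z/nZ every nonzero, non-unit element is a zero-divisor). Scan a = 1, ..., 116 and keep those with gcd(a, 117) > 1:
  gcd(3, 117) = 3, gcd(6, 117) = 3, gcd(9, 117) = 9, gcd(12, 117) = 3, gcd(13, 117) = 13, gcd(15, 117) = 3, gcd(18, 117) = 9, gcd(21, 117) = 3, gcd(24, 117) = 3, gcd(26, 117) = 13, gcd(27, 117) = 9, gcd(30, 117) = 3, gcd(33, 117) = 3, gcd(36, 117) = 9, gcd(39, 117) = 39, gcd(42, 117) = 3, gcd(45, 117) = 9, gcd(48, 117) = 3, gcd(51, 117) = 3, gcd(52, 117) = 13, gcd(54, 117) = 9, gcd(57, 117) = 3, gcd(60, 117) = 3, gcd(63, 117) = 9, gcd(65, 117) = 13, gcd(66, 117) = 3, gcd(69, 117) = 3, gcd(72, 117) = 9, gcd(75, 117) = 3, gcd(78, 117) = 39, gcd(81, 117) = 9, gcd(84, 117) = 3, gcd(87, 117) = 3, gcd(90, 117) = 9, gcd(91, 117) = 13, gcd(93, 117) = 3, gcd(96, 117) = 3, gcd(99, 117) = 9, gcd(102, 117) = 3, gcd(104, 117) = 13, gcd(105, 117) = 3, gcd(108, 117) = 9, gcd(111, 117) = 3, gcd(114, 117) = 3.
All other a ∈ {1, ..., 116} have gcd(a, 117) = 1 and are units. So the nonzero zero-divisors are exactly the 44 values of a appearing in this scan.

Final answer: nonzero zero-divisors of Z/117Z = {3, 6, 9, 12, 13, 15, 18, 21, 24, 26, 27, 30, 33, 36, 39, 42, 45, 48, 51, 52, 54, 57, 60, 63, 65, 66, 69, 72, 75, 78, 81, 84, 87, 90, 91, 93, 96, 99, 102, 104, 105, 108, 111, 114}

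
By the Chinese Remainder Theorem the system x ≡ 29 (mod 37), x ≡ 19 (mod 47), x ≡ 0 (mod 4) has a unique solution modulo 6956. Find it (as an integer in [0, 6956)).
x ≡ 3544 (mod 6956); the representative in [0, 6956) is 3544

The moduli 37, 47, 4 are pairwise coprime, so by the CRT there is a unique solution mod 37·47·4 = 6956.
Solve by successive substitution. Start with x ≡ 29 (mod 37).
  Combine with x ≡ 19 (mod 47): write x = 29 + 37·t and require 29 + 37·t ≡ 19 (mod 47), i.e. 37·t ≡ 19 − 29 ≡ 37 (mod 47). Since 37^(−1) ≡ 14 (mod 47), t ≡ 14·37 ≡ 1 (mod 47). So x ≡ 29 + 37·1 = 66 (mod 1739).
  Combine with x ≡ 0 (mod 4): write x = 66 + 1739·t and require 66 + 1739·t ≡ 0 (mod 4), i.e. 1739·t ≡ 0 − 66 ≡ 2 (mod 4). Since 1739^(−1) ≡ 3 (mod 4) (1739 ≡ 3 (mod 4)), t ≡ 3·2 ≡ 2 (mod 4). So x ≡ 66 + 1739·2 = 3544 (mod 6956).
Unique solution in [0, 6956): x = 3544.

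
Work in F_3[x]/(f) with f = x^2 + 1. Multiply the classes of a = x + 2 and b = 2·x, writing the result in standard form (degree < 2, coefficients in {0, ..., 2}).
a · b ≡ x + 1 (mod f(x))

Multiply as integer polynomials: a · b = 2·x^2 + 4·x. Reducing coefficients mod 3: a · b ≡ 2·x^2 + x. Now divide by f(x) = x^2 + 1 in F_3[x], eliminating the leading term at each step:
  leading term 2·x^2: subtract (2)·f(x) = 2·x^2 + 2, leaving x + 1 (coefficients mod 3)
The degree is now < 2, so this is the remainder. Hence a · b ≡ x + 1 in F_3[x]/(f).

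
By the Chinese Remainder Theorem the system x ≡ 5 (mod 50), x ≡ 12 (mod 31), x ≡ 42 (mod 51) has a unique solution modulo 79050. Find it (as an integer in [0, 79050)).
The moduli 50, 31, 51 are pairwise coprime, so by the CRT there is a unique solution mod 50·31·51 = 79050.
Solve by successive substitution. Start with x ≡ 5 (mod 50).
  Combine with x ≡ 12 (mod 31): write x = 5 + 50·t and require 5 + 50·t ≡ 12 (mod 31), i.e. 50·t ≡ 12 − 5 ≡ 7 (mod 31). Since 50^(−1) ≡ 18 (mod 31) (50 ≡ 19 (mod 31)), t ≡ 18·7 ≡ 2 (mod 31). So x ≡ 5 + 50·2 = 105 (mod 1550).
  Combine with x ≡ 42 (mod 51): write x = 105 + 1550·t and require 105 + 1550·t ≡ 42 (mod 51), i.e. 1550·t ≡ 42 − 105 ≡ 39 (mod 51). Since 1550^(−1) ≡ 23 (mod 51) (1550 ≡ 20 (mod 51)), t ≡ 23·39 ≡ 30 (mod 51). So x ≡ 105 + 1550·30 = 46605 (mod 79050).
Unique solution in [0, 79050): x = 46605.

Final answer: x ≡ 46605 (mod 79050); the representative in [0, 79050) is 46605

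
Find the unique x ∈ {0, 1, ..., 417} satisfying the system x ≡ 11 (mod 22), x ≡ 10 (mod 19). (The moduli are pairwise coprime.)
x ≡ 143 (mod 418); the representative in [0, 418) is 143

The moduli 22, 19 are pairwise coprime, so by the CRT there is a unique solution mod 22·19 = 418.
Solve by successive substitution. Start with x ≡ 11 (mod 22).
  Combine with x ≡ 10 (mod 19): write x = 11 + 22·t and require 11 + 22·t ≡ 10 (mod 19), i.e. 22·t ≡ 10 − 11 ≡ 18 (mod 19). Since 22^(−1) ≡ 13 (mod 19) (22 ≡ 3 (mod 19)), t ≡ 13·18 ≡ 6 (mod 19). So x ≡ 11 + 22·6 = 143 (mod 418).
Unique solution in [0, 418): x = 143.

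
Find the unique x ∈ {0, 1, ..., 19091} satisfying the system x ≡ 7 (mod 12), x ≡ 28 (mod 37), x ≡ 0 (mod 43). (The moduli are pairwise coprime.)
x ≡ 13459 (mod 19092); the representative in [0, 19092) is 13459

The moduli 12, 37, 43 are pairwise coprime, so by the CRT there is a unique solution mod 12·37·43 = 19092.
Solve by successive substitution. Start with x ≡ 7 (mod 12).
  Combine with x ≡ 28 (mod 37): write x = 7 + 12·t and require 7 + 12·t ≡ 28 (mod 37), i.e. 12·t ≡ 28 − 7 ≡ 21 (mod 37). Since 12^(−1) ≡ 34 (mod 37), t ≡ 34·21 ≡ 11 (mod 37). So x ≡ 7 + 12·11 = 139 (mod 444).
  Combine with x ≡ 0 (mod 43): write x = 139 + 444·t and require 139 + 444·t ≡ 0 (mod 43), i.e. 444·t ≡ 0 − 139 ≡ 33 (mod 43). Since 444^(−1) ≡ 40 (mod 43) (444 ≡ 14 (mod 43)), t ≡ 40·33 ≡ 30 (mod 43). So x ≡ 139 + 444·30 = 13459 (mod 19092).
Unique solution in [0, 19092): x = 13459.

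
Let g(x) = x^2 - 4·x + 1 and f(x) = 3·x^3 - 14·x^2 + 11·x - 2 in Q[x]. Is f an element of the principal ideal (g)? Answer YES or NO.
YES

In Q[x] the ideal (g) consists of all multiples of g, so f ∈ (g) iff g | f, i.e. iff the remainder of f on division by g is 0. Divide f by g (g is monic, so eliminate the leading term of the running remainder at each step):
  leading term 3·x^3: subtract (3·x)·g(x) = 3·x^3 - 12·x^2 + 3·x, leaving -2·x^2 + 8·x - 2
  leading term -2·x^2: subtract (-2)·g(x) = -2·x^2 + 8·x - 2, leaving 0
The remainder is 0, so f(x) = g(x) · h(x) with h(x) = 3·x - 2. Hence g | f, i.e. f ∈ (g).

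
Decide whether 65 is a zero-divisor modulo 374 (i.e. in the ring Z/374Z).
NO

gcd(65, 374) = 1, so 65 is a unit in Z/374Z (it has a multiplicative inverse). A unit cannot be a zero-divisor: if 65·b ≡ 0 then multiplying both sides by 65^(−1) gives b ≡ 0. So 65 is not a zero-divisor.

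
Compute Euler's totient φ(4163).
φ is multiplicative, with φ(p^e) = p^e − p^(e−1). Factorise 4163 = 23 · 181. Then
  φ(4163) = (23 − 1) · (181 − 1) = 22 · 180 = 3960.

Final answer: φ(4163) = 3960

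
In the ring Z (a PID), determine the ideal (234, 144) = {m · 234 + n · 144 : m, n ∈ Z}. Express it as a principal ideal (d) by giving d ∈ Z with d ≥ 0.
In the PID Z, (a, b) is generated by gcd(a, b). Compute gcd(234, 144) with the extended Euclidean algorithm, tracking rows (r, s, t) with s·234 + t·144 = r:
  row A: (234, 1, 0)   [1·234 + 0·144 = 234]
  row B: (144, 0, 1)   [0·234 + 1·144 = 144]
  234 = 1·144 + 90   → row C = row A − 1·row B = (90, 1, −1)   [check: 1·234 − 1·144 = 90]
  144 = 1·90 + 54   → row D = row B − 1·row C = (54, −1, 2)   [check: −1·234 + 2·144 = 54]
  90 = 1·54 + 36   → row E = row C − 1·row D = (36, 2, −3)   [check: 2·234 − 3·144 = 36]
  54 = 1·36 + 18   → row F = row D − 1·row E = (18, −3, 5)   [check: −3·234 + 5·144 = 18]
  36 = 2·18 + 0   → remainder 0, stop. gcd = 18 (last nonzero row F).
So gcd(234, 144) = 18, with Bézout identity −3·234 + 5·144 = 18. Containment (⊇): the Bézout identity exhibits 18 as an element of (234, 144), giving (18) ⊆ (234, 144). Containment (⊆): since 18 | 234 and 18 | 144 (234 = 18·13, 144 = 18·8), every Z-linear combination of 234 and 144 is divisible by 18, so (234, 144) ⊆ (18). Therefore (234, 144) = (18), d = 18.

Final answer: (234, 144) = (18); d = 18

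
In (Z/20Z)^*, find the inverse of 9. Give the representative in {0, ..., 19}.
Apply the extended Euclidean algorithm to (20, 9), tracking rows (r, s, t) with s·20 + t·9 = r. Each division r_prev = q·r_cur + r_new produces the new row as (previous row) − q·(current row):
  row A: (20, 1, 0)   [1·20 + 0·9 = 20]
  row B: (9, 0, 1)   [0·20 + 1·9 = 9]
  20 = 2·9 + 2   → row C = row A − 2·row B = (2, 1, −2)   [check: 1·20 − 2·9 = 2]
  9 = 4·2 + 1   → row D = row B − 4·row C = (1, −4, 9)   [check: −4·20 + 9·9 = 1]
  2 = 2·1 + 0   → remainder 0, stop. gcd = 1 (last nonzero row D).
The gcd is 1, so 9 is invertible mod 20. The last nonzero row gives −4·20 + 9·9 = 1, so t = 9. So 9^(−1) ≡ 9 (mod 20). Verify: 9 · 9 = 81 ≡ 1 (mod 20). ✓

Final answer: 9^(−1) ≡ 9 (mod 20)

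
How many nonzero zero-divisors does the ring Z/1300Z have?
In Z/1300Z each nonzero element is either a unit (gcd with 1300 is 1) or a zero-divisor (gcd > 1). The number of units is φ(1300): factorise 1300 = 2^2 · 5^2 · 13, so φ(1300) = (2^2 − 2^1) · (5^2 − 5^1) · (13 − 1) = 2 · 20 · 12 = 480. The nonzero elements number 1300 − 1 = 1299. Hence the nonzero zero-divisors number 1299 − 480 = 819.

Final answer: Z/1300Z has 819 nonzero zero-divisors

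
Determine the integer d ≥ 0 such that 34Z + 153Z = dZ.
(34, 153) = (17); d = 17

In the PID Z, (a, b) is generated by gcd(a, b). Compute gcd(153, 34) with the extended Euclidean algorithm, tracking rows (r, s, t) with s·153 + t·34 = r:
  row A: (153, 1, 0)   [1·153 + 0·34 = 153]
  row B: (34, 0, 1)   [0·153 + 1·34 = 34]
  153 = 4·34 + 17   → row C = row A − 4·row B = (17, 1, −4)   [check: 1·153 − 4·34 = 17]
  34 = 2·17 + 0   → remainder 0, stop. gcd = 17 (last nonzero row C).
So gcd(34, 153) = 17, with Bézout identity 1·153 − 4·34 = 17. Containment (⊇): the Bézout identity exhibits 17 as an element of (34, 153), giving (17) ⊆ (34, 153). Containment (⊆): since 17 | 34 and 17 | 153 (34 = 17·2, 153 = 17·9), every Z-linear combination of 34 and 153 is divisible by 17, so (34, 153) ⊆ (17). Therefore (34, 153) = (17), d = 17.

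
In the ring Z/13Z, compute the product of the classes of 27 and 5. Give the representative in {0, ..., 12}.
Reduce the factors first: 27 ≡ 1 (mod 13), so 27 · 5 ≡ 1 · 5 (mod 13). 1 · 5 = 5. Dividing by 13: 5 = 0·13 + 5. So (27 · 5) mod 13 = 5.

Final answer: 5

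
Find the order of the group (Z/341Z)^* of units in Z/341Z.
|(Z/341Z)^*| = 300

(Z/341Z)^* consists of the classes a with gcd(a, 341) = 1, so its order is φ(341). φ is multiplicative, with φ(p^e) = p^e − p^(e−1). Factorise 341 = 11 · 31. Then
  φ(341) = (11 − 1) · (31 − 1) = 10 · 30 = 300.
Thus |(Z/341Z)^*| = 300.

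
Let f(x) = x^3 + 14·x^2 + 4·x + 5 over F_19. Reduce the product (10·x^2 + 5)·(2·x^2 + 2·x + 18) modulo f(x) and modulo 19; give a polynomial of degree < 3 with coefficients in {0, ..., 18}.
Multiply as integer polynomials: a · b = 20·x^4 + 20·x^3 + 190·x^2 + 10·x + 90. Reducing coefficients mod 19: a · b ≡ x^4 + x^3 + 10·x + 14. Now divide by f(x) = x^3 + 14·x^2 + 4·x + 5 in F_19[x], eliminating the leading term at each step:
  leading term x^4: subtract (x)·f(x) = x^4 + 14·x^3 + 4·x^2 + 5·x, leaving 6·x^3 + 15·x^2 + 5·x + 14 (coefficients mod 19)
  leading term 6·x^3: subtract (6)·f(x) = 6·x^3 + 8·x^2 + 5·x + 11, leaving 7·x^2 + 3 (coefficients mod 19)
The degree is now < 3, so this is the remainder. Hence a · b ≡ 7·x^2 + 3 in F_19[x]/(f).

Final answer: a · b ≡ 7·x^2 + 3 (mod f(x))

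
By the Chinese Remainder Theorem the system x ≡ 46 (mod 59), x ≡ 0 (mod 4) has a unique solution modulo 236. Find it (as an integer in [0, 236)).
x ≡ 164 (mod 236); the representative in [0, 236) is 164

The moduli 59, 4 are pairwise coprime, so by the CRT there is a unique solution mod 59·4 = 236.
Solve by successive substitution. Start with x ≡ 46 (mod 59).
  Combine with x ≡ 0 (mod 4): write x = 46 + 59·t and require 46 + 59·t ≡ 0 (mod 4), i.e. 59·t ≡ 0 − 46 ≡ 2 (mod 4). Since 59^(−1) ≡ 3 (mod 4) (59 ≡ 3 (mod 4)), t ≡ 3·2 ≡ 2 (mod 4). So x ≡ 46 + 59·2 = 164 (mod 236).
Unique solution in [0, 236): x = 164.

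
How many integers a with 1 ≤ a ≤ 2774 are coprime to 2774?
The number of a ∈ {1, ..., 2774} with gcd(a, 2774) = 1 is by definition Euler's totient φ(2774). φ is multiplicative, with φ(p^e) = p^e − p^(e−1). Factorise 2774 = 2 · 19 · 73. Then
  φ(2774) = (2 − 1) · (19 − 1) · (73 − 1) = 1 · 18 · 72 = 1296.
So there are 1296 such integers.

Final answer: 1296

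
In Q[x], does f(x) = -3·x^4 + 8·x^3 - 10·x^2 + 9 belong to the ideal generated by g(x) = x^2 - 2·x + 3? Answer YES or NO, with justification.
YES

In Q[x] the ideal (g) consists of all multiples of g, so f ∈ (g) iff g | f, i.e. iff the remainder of f on division by g is 0. Divide f by g (g is monic, so eliminate the leading term of the running remainder at each step):
  leading term -3·x^4: subtract (-3·x^2)·g(x) = -3·x^4 + 6·x^3 - 9·x^2, leaving 2·x^3 - x^2 + 9
  leading term 2·x^3: subtract (2·x)·g(x) = 2·x^3 - 4·x^2 + 6·x, leaving 3·x^2 - 6·x + 9
  leading term 3·x^2: subtract (3)·g(x) = 3·x^2 - 6·x + 9, leaving 0
The remainder is 0, so f(x) = g(x) · h(x) with h(x) = -3·x^2 + 2·x + 3. Hence g | f, i.e. f ∈ (g).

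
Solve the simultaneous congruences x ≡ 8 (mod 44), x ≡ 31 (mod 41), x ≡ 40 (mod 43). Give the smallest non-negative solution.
x ≡ 43040 (mod 77572); the representative in [0, 77572) is 43040

The moduli 44, 41, 43 are pairwise coprime, so by the CRT there is a unique solution mod 44·41·43 = 77572.
Solve by successive substitution. Start with x ≡ 8 (mod 44).
  Combine with x ≡ 31 (mod 41): write x = 8 + 44·t and require 8 + 44·t ≡ 31 (mod 41), i.e. 44·t ≡ 31 − 8 ≡ 23 (mod 41). Since 44^(−1) ≡ 14 (mod 41) (44 ≡ 3 (mod 41)), t ≡ 14·23 ≡ 35 (mod 41). So x ≡ 8 + 44·35 = 1548 (mod 1804).
  Combine with x ≡ 40 (mod 43): write x = 1548 + 1804·t and require 1548 + 1804·t ≡ 40 (mod 43), i.e. 1804·t ≡ 40 − 1548 ≡ 40 (mod 43). Since 1804^(−1) ≡ 21 (mod 43) (1804 ≡ 41 (mod 43)), t ≡ 21·40 ≡ 23 (mod 43). So x ≡ 1548 + 1804·23 = 43040 (mod 77572).
Unique solution in [0, 77572): x = 43040.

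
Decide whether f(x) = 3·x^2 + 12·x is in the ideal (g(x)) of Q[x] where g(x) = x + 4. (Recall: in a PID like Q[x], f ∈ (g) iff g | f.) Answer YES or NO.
In Q[x] the ideal (g) consists of all multiples of g, so f ∈ (g) iff g | f, i.e. iff the remainder of f on division by g is 0. Divide f by g (g is monic, so eliminate the leading term of the running remainder at each step):
  leading term 3·x^2: subtract (3·x)·g(x) = 3·x^2 + 12·x, leaving 0
The remainder is 0, so f(x) = g(x) · h(x) with h(x) = 3·x. Hence g | f, i.e. f ∈ (g).

Final answer: YES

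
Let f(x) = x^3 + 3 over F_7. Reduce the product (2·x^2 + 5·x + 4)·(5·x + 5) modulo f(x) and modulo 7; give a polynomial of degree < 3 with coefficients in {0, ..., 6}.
Multiply as integer polynomials: a · b = 10·x^3 + 35·x^2 + 45·x + 20. Reducing coefficients mod 7: a · b ≡ 3·x^3 + 3·x + 6. Now divide by f(x) = x^3 + 3 in F_7[x], eliminating the leading term at each step:
  leading term 3·x^3: subtract (3)·f(x) = 3·x^3 + 2, leaving 3·x + 4 (coefficients mod 7)
The degree is now < 3, so this is the remainder. Hence a · b ≡ 3·x + 4 in F_7[x]/(f).

Final answer: a · b ≡ 3·x + 4 (mod f(x))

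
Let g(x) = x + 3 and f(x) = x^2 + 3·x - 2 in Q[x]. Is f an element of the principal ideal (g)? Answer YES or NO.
In Q[x] the ideal (g) consists of all multiples of g, so f ∈ (g) iff g | f, i.e. iff the remainder of f on division by g is 0. Divide f by g (g is monic, so eliminate the leading term of the running remainder at each step):
  leading term x^2: subtract (x)·g(x) = x^2 + 3·x, leaving -2
The remainder r(x) = -2 ≠ 0 (and deg r < deg g), so g ∤ f, i.e. f ∉ (g).

Final answer: NO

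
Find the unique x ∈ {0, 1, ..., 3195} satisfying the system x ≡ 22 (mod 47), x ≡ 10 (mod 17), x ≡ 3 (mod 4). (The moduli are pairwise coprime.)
x ≡ 163 (mod 3196); the representative in [0, 3196) is 163

The moduli 47, 17, 4 are pairwise coprime, so by the CRT there is a unique solution mod 47·17·4 = 3196.
Solve by successive substitution. Start with x ≡ 22 (mod 47).
  Combine with x ≡ 10 (mod 17): write x = 22 + 47·t and require 22 + 47·t ≡ 10 (mod 17), i.e. 47·t ≡ 10 − 22 ≡ 5 (mod 17). Since 47^(−1) ≡ 4 (mod 17) (47 ≡ 13 (mod 17)), t ≡ 4·5 ≡ 3 (mod 17). So x ≡ 22 + 47·3 = 163 (mod 799).
  Combine with x ≡ 3 (mod 4): write x = 163 + 799·t and require 163 + 799·t ≡ 3 (mod 4), i.e. 799·t ≡ 3 − 163 ≡ 0 (mod 4). Since 799^(−1) ≡ 3 (mod 4) (799 ≡ 3 (mod 4)), t ≡ 3·0 ≡ 0 (mod 4). So x ≡ 163 + 799·0 = 163 (mod 3196).
Unique solution in [0, 3196): x = 163.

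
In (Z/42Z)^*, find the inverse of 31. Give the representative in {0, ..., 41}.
31^(−1) ≡ 19 (mod 42)

Apply the extended Euclidean algorithm to (42, 31), tracking rows (r, s, t) with s·42 + t·31 = r. Each division r_prev = q·r_cur + r_new produces the new row as (previous row) − q·(current row):
  row A: (42, 1, 0)   [1·42 + 0·31 = 42]
  row B: (31, 0, 1)   [0·42 + 1·31 = 31]
  42 = 1·31 + 11   → row C = row A − 1·row B = (11, 1, −1)   [check: 1·42 − 1·31 = 11]
  31 = 2·11 + 9   → row D = row B − 2·row C = (9, −2, 3)   [check: −2·42 + 3·31 = 9]
  11 = 1·9 + 2   → row E = row C − 1·row D = (2, 3, −4)   [check: 3·42 − 4·31 = 2]
  9 = 4·2 + 1   → row F = row D − 4·row E = (1, −14, 19)   [check: −14·42 + 19·31 = 1]
  2 = 2·1 + 0   → remainder 0, stop. gcd = 1 (last nonzero row F).
The gcd is 1, so 31 is invertible mod 42. The last nonzero row gives −14·42 + 19·31 = 1, so t = 19. So 31^(−1) ≡ 19 (mod 42). Verify: 31 · 19 = 589 ≡ 1 (mod 42). ✓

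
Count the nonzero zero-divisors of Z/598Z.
In Z/598Z each nonzero element is either a unit (gcd with 598 is 1) or a zero-divisor (gcd > 1). The number of units is φ(598): factorise 598 = 2 · 13 · 23, so φ(598) = (2 − 1) · (13 − 1) · (23 − 1) = 1 · 12 · 22 = 264. The nonzero elements number 598 − 1 = 597. Hence the nonzero zero-divisors number 597 − 264 = 333.

Final answer: Z/598Z has 333 nonzero zero-divisors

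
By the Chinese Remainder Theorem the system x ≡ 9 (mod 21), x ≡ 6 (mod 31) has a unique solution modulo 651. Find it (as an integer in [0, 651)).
x ≡ 471 (mod 651); the representative in [0, 651) is 471

The moduli 21, 31 are pairwise coprime, so by the CRT there is a unique solution mod 21·31 = 651.
Solve by successive substitution. Start with x ≡ 9 (mod 21).
  Combine with x ≡ 6 (mod 31): write x = 9 + 21·t and require 9 + 21·t ≡ 6 (mod 31), i.e. 21·t ≡ 6 − 9 ≡ 28 (mod 31). Since 21^(−1) ≡ 3 (mod 31), t ≡ 3·28 ≡ 22 (mod 31). So x ≡ 9 + 21·22 = 471 (mod 651).
Unique solution in [0, 651): x = 471.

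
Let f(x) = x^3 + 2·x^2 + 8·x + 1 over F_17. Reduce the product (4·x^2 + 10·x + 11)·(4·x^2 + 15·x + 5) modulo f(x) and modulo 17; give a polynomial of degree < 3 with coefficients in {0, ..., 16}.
Multiply as integer polynomials: a · b = 16·x^4 + 100·x^3 + 214·x^2 + 215·x + 55. Reducing coefficients mod 17: a · b ≡ 16·x^4 + 15·x^3 + 10·x^2 + 11·x + 4. Now divide by f(x) = x^3 + 2·x^2 + 8·x + 1 in F_17[x], eliminating the leading term at each step:
  leading term 16·x^4: subtract (16·x)·f(x) = 16·x^4 + 15·x^3 + 9·x^2 + 16·x, leaving x^2 + 12·x + 4 (coefficients mod 17)
The degree is now < 3, so this is the remainder. Hence a · b ≡ x^2 + 12·x + 4 in F_17[x]/(f).

Final answer: a · b ≡ x^2 + 12·x + 4 (mod f(x))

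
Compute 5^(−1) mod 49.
Apply the extended Euclidean algorithm to (49, 5), tracking rows (r, s, t) with s·49 + t·5 = r. Each division r_prev = q·r_cur + r_new produces the new row as (previous row) − q·(current row):
  row A: (49, 1, 0)   [1·49 + 0·5 = 49]
  row B: (5, 0, 1)   [0·49 + 1·5 = 5]
  49 = 9·5 + 4   → row C = row A − 9·row B = (4, 1, −9)   [check: 1·49 − 9·5 = 4]
  5 = 1·4 + 1   → row D = row B − 1·row C = (1, −1, 10)   [check: −1·49 + 10·5 = 1]
  4 = 4·1 + 0   → remainder 0, stop. gcd = 1 (last nonzero row D).
The gcd is 1, so 5 is invertible mod 49. The last nonzero row gives −1·49 + 10·5 = 1, so t = 10. So 5^(−1) ≡ 10 (mod 49). Verify: 5 · 10 = 50 ≡ 1 (mod 49). ✓

Final answer: 5^(−1) ≡ 10 (mod 49)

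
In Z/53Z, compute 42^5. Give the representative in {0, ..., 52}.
Use repeated squaring. Binary(5) = 101. Walk through the bits of the exponent 5 left-to-right: at each bit after the leading one, square the running value, then multiply by 42 if the bit is 1 (always reducing mod 53):
  bit 1 = 1 (leading): start with 42.
  bit 2 = 0: square 42^2 = 1764 ≡ 15 (mod 53).
  bit 3 = 1: square 15^2 = 225 ≡ 13; bit is 1, so multiply 13·42 = 546 ≡ 16 (mod 53).
Final value: 42^5 ≡ 16 (mod 53).

Final answer: 16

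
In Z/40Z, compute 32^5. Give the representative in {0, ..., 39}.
Use repeated squaring. Binary(5) = 101. Walk through the bits of the exponent 5 left-to-right: at each bit after the leading one, square the running value, then multiply by 32 if the bit is 1 (always reducing mod 40):
  bit 1 = 1 (leading): start with 32.
  bit 2 = 0: square 32^2 = 1024 ≡ 24 (mod 40).
  bit 3 = 1: square 24^2 = 576 ≡ 16; bit is 1, so multiply 16·32 = 512 ≡ 32 (mod 40).
Final value: 32^5 ≡ 32 (mod 40).

Final answer: 32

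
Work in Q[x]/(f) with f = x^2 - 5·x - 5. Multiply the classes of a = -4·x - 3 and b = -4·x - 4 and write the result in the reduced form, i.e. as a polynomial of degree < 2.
First multiply in Q[x] without reducing: a · b = 16·x^2 + 28·x + 12. Now divide by f(x) = x^2 - 5·x - 5, eliminating the leading term at each step:
  leading term 16·x^2: subtract (16)·f(x) = 16·x^2 - 80·x - 80, leaving 108·x + 92
The degree is now < 2, so this is the remainder. Hence a · b ≡ 108·x + 92 in Q[x]/(f).

Final answer: a · b ≡ 108·x + 92 (mod f(x))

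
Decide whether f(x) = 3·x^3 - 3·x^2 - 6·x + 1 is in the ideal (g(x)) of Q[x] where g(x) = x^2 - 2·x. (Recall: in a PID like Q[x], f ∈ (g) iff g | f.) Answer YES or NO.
NO

In Q[x] the ideal (g) consists of all multiples of g, so f ∈ (g) iff g | f, i.e. iff the remainder of f on division by g is 0. Divide f by g (g is monic, so eliminate the leading term of the running remainder at each step):
  leading term 3·x^3: subtract (3·x)·g(x) = 3·x^3 - 6·x^2, leaving 3·x^2 - 6·x + 1
  leading term 3·x^2: subtract (3)·g(x) = 3·x^2 - 6·x, leaving 1
The remainder r(x) = 1 ≠ 0 (and deg r < deg g), so g ∤ f, i.e. f ∉ (g).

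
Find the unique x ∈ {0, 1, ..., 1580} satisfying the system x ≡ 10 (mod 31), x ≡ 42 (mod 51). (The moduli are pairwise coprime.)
The moduli 31, 51 are pairwise coprime, so by the CRT there is a unique solution mod 31·51 = 1581.
Solve by successive substitution. Start with x ≡ 10 (mod 31).
  Combine with x ≡ 42 (mod 51): write x = 10 + 31·t and require 10 + 31·t ≡ 42 (mod 51), i.e. 31·t ≡ 42 − 10 ≡ 32 (mod 51). Since 31^(−1) ≡ 28 (mod 51), t ≡ 28·32 ≡ 29 (mod 51). So x ≡ 10 + 31·29 = 909 (mod 1581).
Unique solution in [0, 1581): x = 909.

Final answer: x ≡ 909 (mod 1581); the representative in [0, 1581) is 909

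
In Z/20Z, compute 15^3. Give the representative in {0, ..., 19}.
15

Use repeated squaring. Binary(3) = 11. Walk through the bits of the exponent 3 left-to-right: at each bit after the leading one, square the running value, then multiply by 15 if the bit is 1 (always reducing mod 20):
  bit 1 = 1 (leading): start with 15.
  bit 2 = 1: square 15^2 = 225 ≡ 5; bit is 1, so multiply 5·15 = 75 ≡ 15 (mod 20).
Final value: 15^3 ≡ 15 (mod 20).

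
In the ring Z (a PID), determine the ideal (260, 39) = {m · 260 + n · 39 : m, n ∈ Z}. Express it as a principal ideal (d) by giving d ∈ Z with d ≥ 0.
In the PID Z, (a, b) is generated by gcd(a, b). Compute gcd(260, 39) with the extended Euclidean algorithm, tracking rows (r, s, t) with s·260 + t·39 = r:
  row A: (260, 1, 0)   [1·260 + 0·39 = 260]
  row B: (39, 0, 1)   [0·260 + 1·39 = 39]
  260 = 6·39 + 26   → row C = row A − 6·row B = (26, 1, −6)   [check: 1·260 − 6·39 = 26]
  39 = 1·26 + 13   → row D = row B − 1·row C = (13, −1, 7)   [check: −1·260 + 7·39 = 13]
  26 = 2·13 + 0   → remainder 0, stop. gcd = 13 (last nonzero row D).
So gcd(260, 39) = 13, with Bézout identity −1·260 + 7·39 = 13. Containment (⊇): the Bézout identity exhibits 13 as an element of (260, 39), giving (13) ⊆ (260, 39). Containment (⊆): since 13 | 260 and 13 | 39 (260 = 13·20, 39 = 13·3), every Z-linear combination of 260 and 39 is divisible by 13, so (260, 39) ⊆ (13). Therefore (260, 39) = (13), d = 13.

Final answer: (260, 39) = (13); d = 13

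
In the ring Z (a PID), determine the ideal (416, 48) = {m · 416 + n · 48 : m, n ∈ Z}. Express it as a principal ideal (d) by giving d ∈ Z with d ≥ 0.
(416, 48) = (16); d = 16

In the PID Z, (a, b) is generated by gcd(a, b). Compute gcd(416, 48) with the extended Euclidean algorithm, tracking rows (r, s, t) with s·416 + t·48 = r:
  row A: (416, 1, 0)   [1·416 + 0·48 = 416]
  row B: (48, 0, 1)   [0·416 + 1·48 = 48]
  416 = 8·48 + 32   → row C = row A − 8·row B = (32, 1, −8)   [check: 1·416 − 8·48 = 32]
  48 = 1·32 + 16   → row D = row B − 1·row C = (16, −1, 9)   [check: −1·416 + 9·48 = 16]
  32 = 2·16 + 0   → remainder 0, stop. gcd = 16 (last nonzero row D).
So gcd(416, 48) = 16, with Bézout identity −1·416 + 9·48 = 16. Containment (⊇): the Bézout identity exhibits 16 as an element of (416, 48), giving (16) ⊆ (416, 48). Containment (⊆): since 16 | 416 and 16 | 48 (416 = 16·26, 48 = 16·3), every Z-linear combination of 416 and 48 is divisible by 16, so (416, 48) ⊆ (16). Therefore (416, 48) = (16), d = 16.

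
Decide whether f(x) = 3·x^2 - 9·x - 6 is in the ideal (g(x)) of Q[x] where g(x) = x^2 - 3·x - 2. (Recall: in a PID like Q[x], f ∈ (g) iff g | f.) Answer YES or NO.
In Q[x] the ideal (g) consists of all multiples of g, so f ∈ (g) iff g | f, i.e. iff the remainder of f on division by g is 0. Divide f by g (g is monic, so eliminate the leading term of the running remainder at each step):
  leading term 3·x^2: subtract (3)·g(x) = 3·x^2 - 9·x - 6, leaving 0
The remainder is 0, so f(x) = g(x) · h(x) with h(x) = 3. Hence g | f, i.e. f ∈ (g).

Final answer: YES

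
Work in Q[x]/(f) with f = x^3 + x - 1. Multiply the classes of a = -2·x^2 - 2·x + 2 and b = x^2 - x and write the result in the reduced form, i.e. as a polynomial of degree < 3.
a · b ≡ 6·x^2 - 4·x (mod f(x))

First multiply in Q[x] without reducing: a · b = -2·x^4 + 4·x^2 - 2·x. Now divide by f(x) = x^3 + x - 1, eliminating the leading term at each step:
  leading term -2·x^4: subtract (-2·x)·f(x) = -2·x^4 - 2·x^2 + 2·x, leaving 6·x^2 - 4·x
The degree is now < 3, so this is the remainder. Hence a · b ≡ 6·x^2 - 4·x in Q[x]/(f).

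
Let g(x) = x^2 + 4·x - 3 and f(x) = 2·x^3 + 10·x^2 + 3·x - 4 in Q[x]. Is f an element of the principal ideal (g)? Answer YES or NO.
NO

In Q[x] the ideal (g) consists of all multiples of g, so f ∈ (g) iff g | f, i.e. iff the remainder of f on division by g is 0. Divide f by g (g is monic, so eliminate the leading term of the running remainder at each step):
  leading term 2·x^3: subtract (2·x)·g(x) = 2·x^3 + 8·x^2 - 6·x, leaving 2·x^2 + 9·x - 4
  leading term 2·x^2: subtract (2)·g(x) = 2·x^2 + 8·x - 6, leaving x + 2
The remainder r(x) = x + 2 ≠ 0 (and deg r < deg g), so g ∤ f, i.e. f ∉ (g).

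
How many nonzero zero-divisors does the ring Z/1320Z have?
Z/1320Z has 999 nonzero zero-divisors

In Z/1320Z each nonzero element is either a unit (gcd with 1320 is 1) or a zero-divisor (gcd > 1). The number of units is φ(1320): factorise 1320 = 2^3 · 3 · 5 · 11, so φ(1320) = (2^3 − 2^2) · (3 − 1) · (5 − 1) · (11 − 1) = 4 · 2 · 4 · 10 = 320. The nonzero elements number 1320 − 1 = 1319. Hence the nonzero zero-divisors number 1319 − 320 = 999.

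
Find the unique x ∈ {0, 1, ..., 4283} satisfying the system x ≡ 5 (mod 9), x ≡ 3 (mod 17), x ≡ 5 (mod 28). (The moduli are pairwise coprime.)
The moduli 9, 17, 28 are pairwise coprime, so by the CRT there is a unique solution mod 9·17·28 = 4284.
Solve by successive substitution. Start with x ≡ 5 (mod 9).
  Combine with x ≡ 3 (mod 17): write x = 5 + 9·t and require 5 + 9·t ≡ 3 (mod 17), i.e. 9·t ≡ 3 − 5 ≡ 15 (mod 17). Since 9^(−1) ≡ 2 (mod 17), t ≡ 2·15 ≡ 13 (mod 17). So x ≡ 5 + 9·13 = 122 (mod 153).
  Combine with x ≡ 5 (mod 28): write x = 122 + 153·t and require 122 + 153·t ≡ 5 (mod 28), i.e. 153·t ≡ 5 − 122 ≡ 23 (mod 28). Since 153^(−1) ≡ 13 (mod 28) (153 ≡ 13 (mod 28)), t ≡ 13·23 ≡ 19 (mod 28). So x ≡ 122 + 153·19 = 3029 (mod 4284).
Unique solution in [0, 4284): x = 3029.

Final answer: x ≡ 3029 (mod 4284); the representative in [0, 4284) is 3029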